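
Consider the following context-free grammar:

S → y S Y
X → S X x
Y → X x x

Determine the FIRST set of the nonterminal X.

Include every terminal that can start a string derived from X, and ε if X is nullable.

We compute FIRST(X) using the standard algorithm.
FIRST(S) = {y}
FIRST(X) = {y}
FIRST(Y) = {y}
Therefore, FIRST(X) = {y}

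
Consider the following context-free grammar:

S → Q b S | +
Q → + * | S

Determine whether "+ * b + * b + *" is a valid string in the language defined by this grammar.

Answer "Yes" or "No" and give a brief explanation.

No - no valid derivation exists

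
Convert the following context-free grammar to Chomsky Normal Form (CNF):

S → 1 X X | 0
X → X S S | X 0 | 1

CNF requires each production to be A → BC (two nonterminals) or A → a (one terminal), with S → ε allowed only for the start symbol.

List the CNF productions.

T1 → 1; S → 0; T0 → 0; X → 1; S → T1 X0; X0 → X X; X → X X1; X1 → S S; X → X T0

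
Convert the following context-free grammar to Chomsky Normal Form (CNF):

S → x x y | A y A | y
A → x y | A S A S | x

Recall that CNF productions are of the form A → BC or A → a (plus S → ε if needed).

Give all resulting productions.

TX → x; TY → y; S → y; A → x; S → TX X0; X0 → TX TY; S → A X1; X1 → TY A; A → TX TY; A → A X2; X2 → S X3; X3 → A S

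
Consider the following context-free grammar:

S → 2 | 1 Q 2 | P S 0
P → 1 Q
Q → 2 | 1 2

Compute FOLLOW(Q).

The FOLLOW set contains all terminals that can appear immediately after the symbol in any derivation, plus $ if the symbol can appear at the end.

We compute FOLLOW(Q) using the standard algorithm.
FOLLOW(S) starts with {$}.
FIRST(P) = {1}
FIRST(Q) = {1, 2}
FIRST(S) = {1, 2}
FOLLOW(P) = {1, 2}
FOLLOW(Q) = {1, 2}
FOLLOW(S) = {$, 0}
Therefore, FOLLOW(Q) = {1, 2}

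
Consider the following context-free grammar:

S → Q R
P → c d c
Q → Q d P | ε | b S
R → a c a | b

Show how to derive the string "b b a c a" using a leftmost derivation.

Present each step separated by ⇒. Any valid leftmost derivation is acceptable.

S ⇒ Q R ⇒ b S R ⇒ b Q R R ⇒ b R R ⇒ b b R ⇒ b b a c a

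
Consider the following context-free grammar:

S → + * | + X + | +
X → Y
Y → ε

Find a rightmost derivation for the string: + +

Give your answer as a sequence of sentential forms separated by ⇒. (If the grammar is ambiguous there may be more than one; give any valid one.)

S ⇒ + X + ⇒ + Y + ⇒ + +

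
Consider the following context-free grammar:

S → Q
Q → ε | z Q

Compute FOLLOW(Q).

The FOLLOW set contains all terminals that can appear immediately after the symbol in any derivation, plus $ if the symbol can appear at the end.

We compute FOLLOW(Q) using the standard algorithm.
FOLLOW(S) starts with {$}.
FIRST(Q) = {z, ε}
FIRST(S) = {z, ε}
FOLLOW(Q) = {$}
FOLLOW(S) = {$}
Therefore, FOLLOW(Q) = {$}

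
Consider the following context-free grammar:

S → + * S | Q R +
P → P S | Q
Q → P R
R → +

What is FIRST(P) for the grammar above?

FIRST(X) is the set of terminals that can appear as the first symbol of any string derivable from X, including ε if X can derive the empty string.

We compute FIRST(P) using the standard algorithm.
FIRST(P) = {}
FIRST(Q) = {}
FIRST(R) = {+}
FIRST(S) = {+}
Therefore, FIRST(P) = {}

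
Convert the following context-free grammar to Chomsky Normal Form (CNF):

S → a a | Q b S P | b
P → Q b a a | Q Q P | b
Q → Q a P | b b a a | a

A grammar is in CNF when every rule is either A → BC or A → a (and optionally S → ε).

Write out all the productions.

TA → a; TB → b; S → b; P → b; Q → a; S → TA TA; S → Q X0; X0 → TB X1; X1 → S P; P → Q X2; X2 → TB X3; X3 → TA TA; P → Q X4; X4 → Q P; Q → Q X5; X5 → TA P; Q → TB X6; X6 → TB X7; X7 → TA TA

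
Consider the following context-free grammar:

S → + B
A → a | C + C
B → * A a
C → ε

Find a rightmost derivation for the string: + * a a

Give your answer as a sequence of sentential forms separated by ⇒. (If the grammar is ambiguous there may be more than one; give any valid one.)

S ⇒ + B ⇒ + * A a ⇒ + * a a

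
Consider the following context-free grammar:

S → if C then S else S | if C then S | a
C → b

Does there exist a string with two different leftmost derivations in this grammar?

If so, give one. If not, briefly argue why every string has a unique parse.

Yes - the string 'if b then if b then a else a' has two distinct leftmost derivations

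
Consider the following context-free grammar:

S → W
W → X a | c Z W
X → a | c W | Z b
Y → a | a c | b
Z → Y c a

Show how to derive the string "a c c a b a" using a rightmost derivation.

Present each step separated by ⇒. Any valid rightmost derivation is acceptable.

S ⇒ W ⇒ X a ⇒ Z b a ⇒ Y c a b a ⇒ a c c a b a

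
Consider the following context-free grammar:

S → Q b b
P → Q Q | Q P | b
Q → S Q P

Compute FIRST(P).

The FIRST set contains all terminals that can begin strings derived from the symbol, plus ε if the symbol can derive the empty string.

We compute FIRST(P) using the standard algorithm.
FIRST(P) = {b}
FIRST(Q) = {}
FIRST(S) = {}
Therefore, FIRST(P) = {b}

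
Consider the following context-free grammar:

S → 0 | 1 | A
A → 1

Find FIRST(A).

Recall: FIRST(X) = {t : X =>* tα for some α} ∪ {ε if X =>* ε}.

We compute FIRST(A) using the standard algorithm.
FIRST(A) = {1}
FIRST(S) = {0, 1}
Therefore, FIRST(A) = {1}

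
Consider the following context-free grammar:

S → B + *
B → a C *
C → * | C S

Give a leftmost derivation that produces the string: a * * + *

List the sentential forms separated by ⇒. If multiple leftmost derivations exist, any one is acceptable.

S ⇒ B + * ⇒ a C * + * ⇒ a * * + *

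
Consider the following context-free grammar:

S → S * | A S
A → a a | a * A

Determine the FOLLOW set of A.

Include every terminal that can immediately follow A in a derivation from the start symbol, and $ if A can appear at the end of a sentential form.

We compute FOLLOW(A) using the standard algorithm.
FOLLOW(S) starts with {$}.
FIRST(A) = {a}
FIRST(S) = {a}
FOLLOW(A) = {a}
FOLLOW(S) = {$, *}
Therefore, FOLLOW(A) = {a}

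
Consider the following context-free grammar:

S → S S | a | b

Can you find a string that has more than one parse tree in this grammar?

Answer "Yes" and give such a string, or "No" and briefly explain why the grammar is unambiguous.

Yes - the string 'a b b b a a' has two distinct parse trees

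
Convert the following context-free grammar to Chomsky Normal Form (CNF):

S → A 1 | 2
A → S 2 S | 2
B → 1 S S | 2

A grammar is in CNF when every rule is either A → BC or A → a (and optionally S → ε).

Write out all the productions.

T1 → 1; S → 2; T2 → 2; A → 2; B → 2; S → A T1; A → S X0; X0 → T2 S; B → T1 X1; X1 → S S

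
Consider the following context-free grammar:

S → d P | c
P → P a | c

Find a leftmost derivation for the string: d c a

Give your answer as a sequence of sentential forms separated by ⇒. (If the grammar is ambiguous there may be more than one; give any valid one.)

S ⇒ d P ⇒ d P a ⇒ d c a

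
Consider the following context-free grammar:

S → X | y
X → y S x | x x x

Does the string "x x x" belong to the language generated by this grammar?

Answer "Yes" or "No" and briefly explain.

Yes - a valid derivation exists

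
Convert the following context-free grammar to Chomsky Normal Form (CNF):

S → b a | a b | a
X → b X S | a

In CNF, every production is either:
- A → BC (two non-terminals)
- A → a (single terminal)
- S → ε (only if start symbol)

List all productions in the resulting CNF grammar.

TB → b; TA → a; S → a; X → a; S → TB TA; S → TA TB; X → TB X0; X0 → X S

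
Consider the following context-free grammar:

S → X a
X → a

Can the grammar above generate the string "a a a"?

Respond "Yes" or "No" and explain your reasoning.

No - no valid derivation exists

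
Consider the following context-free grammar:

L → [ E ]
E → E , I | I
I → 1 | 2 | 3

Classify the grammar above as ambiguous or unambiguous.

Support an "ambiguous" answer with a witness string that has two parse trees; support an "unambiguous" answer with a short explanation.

Unambiguous - every string in the language has a unique parse tree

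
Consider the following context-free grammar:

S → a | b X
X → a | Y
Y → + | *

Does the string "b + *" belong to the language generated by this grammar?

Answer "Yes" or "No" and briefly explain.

No - no valid derivation exists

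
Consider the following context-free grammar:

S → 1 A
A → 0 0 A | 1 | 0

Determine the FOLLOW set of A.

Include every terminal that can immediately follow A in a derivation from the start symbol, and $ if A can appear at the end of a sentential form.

We compute FOLLOW(A) using the standard algorithm.
FOLLOW(S) starts with {$}.
FIRST(A) = {0, 1}
FIRST(S) = {1}
FOLLOW(A) = {$}
FOLLOW(S) = {$}
Therefore, FOLLOW(A) = {$}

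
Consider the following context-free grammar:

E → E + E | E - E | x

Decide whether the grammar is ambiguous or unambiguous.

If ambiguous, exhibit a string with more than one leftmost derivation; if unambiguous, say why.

Ambiguous - the string 'x - x - x' has two distinct leftmost derivations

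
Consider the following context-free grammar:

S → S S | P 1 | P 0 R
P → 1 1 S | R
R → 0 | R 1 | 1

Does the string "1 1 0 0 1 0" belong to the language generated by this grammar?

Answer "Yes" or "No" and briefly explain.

No - no valid derivation exists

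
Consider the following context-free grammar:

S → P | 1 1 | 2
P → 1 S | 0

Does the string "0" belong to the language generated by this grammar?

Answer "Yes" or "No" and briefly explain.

Yes - a valid derivation exists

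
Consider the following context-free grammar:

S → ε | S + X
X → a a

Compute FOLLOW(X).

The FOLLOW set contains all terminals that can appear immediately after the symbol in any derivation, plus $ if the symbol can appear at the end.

We compute FOLLOW(X) using the standard algorithm.
FOLLOW(S) starts with {$}.
FIRST(S) = {+, ε}
FIRST(X) = {a}
FOLLOW(S) = {$, +}
FOLLOW(X) = {$, +}
Therefore, FOLLOW(X) = {$, +}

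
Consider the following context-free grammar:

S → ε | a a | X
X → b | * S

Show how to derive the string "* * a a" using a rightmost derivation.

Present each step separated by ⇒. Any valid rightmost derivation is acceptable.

S ⇒ X ⇒ * S ⇒ * X ⇒ * * S ⇒ * * a a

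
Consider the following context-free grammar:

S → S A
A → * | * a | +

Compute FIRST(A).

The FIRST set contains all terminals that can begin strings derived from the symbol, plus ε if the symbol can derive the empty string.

We compute FIRST(A) using the standard algorithm.
FIRST(A) = {*, +}
FIRST(S) = {}
Therefore, FIRST(A) = {*, +}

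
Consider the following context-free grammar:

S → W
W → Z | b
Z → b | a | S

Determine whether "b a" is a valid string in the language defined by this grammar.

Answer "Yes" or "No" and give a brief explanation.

No - no valid derivation exists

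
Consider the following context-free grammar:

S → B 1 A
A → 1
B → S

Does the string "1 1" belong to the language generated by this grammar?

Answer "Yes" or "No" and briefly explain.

No - no valid derivation exists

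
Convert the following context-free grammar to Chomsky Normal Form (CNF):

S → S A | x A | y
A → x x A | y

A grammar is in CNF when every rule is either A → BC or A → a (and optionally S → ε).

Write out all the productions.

TX → x; S → y; A → y; S → S A; S → TX A; A → TX X0; X0 → TX A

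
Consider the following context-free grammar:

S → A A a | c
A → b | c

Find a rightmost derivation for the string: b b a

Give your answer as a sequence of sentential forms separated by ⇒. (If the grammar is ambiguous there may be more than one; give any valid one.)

S ⇒ A A a ⇒ A b a ⇒ b b a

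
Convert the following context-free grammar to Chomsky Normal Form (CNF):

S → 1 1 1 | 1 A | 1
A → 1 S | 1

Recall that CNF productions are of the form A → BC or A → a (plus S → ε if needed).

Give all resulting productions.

T1 → 1; S → 1; A → 1; S → T1 X0; X0 → T1 T1; S → T1 A; A → T1 S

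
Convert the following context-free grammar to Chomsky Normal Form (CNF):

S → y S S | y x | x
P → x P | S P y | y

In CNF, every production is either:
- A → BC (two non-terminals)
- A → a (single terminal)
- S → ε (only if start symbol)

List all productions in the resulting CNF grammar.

TY → y; TX → x; S → x; P → y; S → TY X0; X0 → S S; S → TY TX; P → TX P; P → S X1; X1 → P TY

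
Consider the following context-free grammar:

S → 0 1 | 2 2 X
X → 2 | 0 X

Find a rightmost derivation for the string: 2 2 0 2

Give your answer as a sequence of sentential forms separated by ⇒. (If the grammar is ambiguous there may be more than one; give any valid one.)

S ⇒ 2 2 X ⇒ 2 2 0 X ⇒ 2 2 0 2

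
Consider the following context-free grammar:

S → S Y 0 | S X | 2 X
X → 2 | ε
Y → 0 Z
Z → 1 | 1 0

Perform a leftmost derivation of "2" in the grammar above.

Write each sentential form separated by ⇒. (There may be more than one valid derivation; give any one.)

S ⇒ S X ⇒ 2 X X ⇒ 2 X ⇒ 2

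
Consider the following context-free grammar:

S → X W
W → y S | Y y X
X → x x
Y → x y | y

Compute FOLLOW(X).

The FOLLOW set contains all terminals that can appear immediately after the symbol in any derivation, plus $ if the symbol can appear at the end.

We compute FOLLOW(X) using the standard algorithm.
FOLLOW(S) starts with {$}.
FIRST(S) = {x}
FIRST(W) = {x, y}
FIRST(X) = {x}
FIRST(Y) = {x, y}
FOLLOW(S) = {$}
FOLLOW(W) = {$}
FOLLOW(X) = {$, x, y}
FOLLOW(Y) = {y}
Therefore, FOLLOW(X) = {$, x, y}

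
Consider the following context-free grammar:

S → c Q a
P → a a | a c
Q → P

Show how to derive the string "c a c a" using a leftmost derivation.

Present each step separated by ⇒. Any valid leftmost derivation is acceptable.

S ⇒ c Q a ⇒ c P a ⇒ c a c a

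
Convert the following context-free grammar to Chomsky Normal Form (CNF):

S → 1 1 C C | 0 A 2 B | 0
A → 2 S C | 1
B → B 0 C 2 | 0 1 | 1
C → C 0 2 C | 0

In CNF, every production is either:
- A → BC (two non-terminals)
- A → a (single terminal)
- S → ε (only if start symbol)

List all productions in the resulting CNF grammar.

T1 → 1; T0 → 0; T2 → 2; S → 0; A → 1; B → 1; C → 0; S → T1 X0; X0 → T1 X1; X1 → C C; S → T0 X2; X2 → A X3; X3 → T2 B; A → T2 X4; X4 → S C; B → B X5; X5 → T0 X6; X6 → C T2; B → T0 T1; C → C X7; X7 → T0 X8; X8 → T2 C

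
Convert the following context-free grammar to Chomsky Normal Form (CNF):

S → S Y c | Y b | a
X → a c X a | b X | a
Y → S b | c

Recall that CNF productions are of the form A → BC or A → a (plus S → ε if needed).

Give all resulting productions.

TC → c; TB → b; S → a; TA → a; X → a; Y → c; S → S X0; X0 → Y TC; S → Y TB; X → TA X1; X1 → TC X2; X2 → X TA; X → TB X; Y → S TB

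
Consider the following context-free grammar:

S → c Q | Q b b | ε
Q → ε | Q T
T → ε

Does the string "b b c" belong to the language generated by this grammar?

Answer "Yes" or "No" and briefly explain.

No - no valid derivation exists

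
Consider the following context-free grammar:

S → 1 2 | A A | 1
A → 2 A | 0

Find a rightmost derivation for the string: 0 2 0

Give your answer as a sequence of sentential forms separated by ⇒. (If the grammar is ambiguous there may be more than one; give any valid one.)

S ⇒ A A ⇒ A 2 A ⇒ A 2 0 ⇒ 0 2 0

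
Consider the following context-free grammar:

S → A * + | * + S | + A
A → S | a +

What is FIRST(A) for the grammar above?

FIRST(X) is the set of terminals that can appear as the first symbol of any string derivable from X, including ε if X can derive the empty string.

We compute FIRST(A) using the standard algorithm.
FIRST(A) = {*, +, a}
FIRST(S) = {*, +, a}
Therefore, FIRST(A) = {*, +, a}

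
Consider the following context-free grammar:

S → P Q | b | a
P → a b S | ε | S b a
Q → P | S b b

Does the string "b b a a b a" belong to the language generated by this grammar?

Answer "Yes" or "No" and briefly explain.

Yes - a valid derivation exists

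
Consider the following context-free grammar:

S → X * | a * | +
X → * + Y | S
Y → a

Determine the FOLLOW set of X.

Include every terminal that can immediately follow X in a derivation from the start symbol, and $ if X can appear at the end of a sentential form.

We compute FOLLOW(X) using the standard algorithm.
FOLLOW(S) starts with {$}.
FIRST(S) = {*, +, a}
FIRST(X) = {*, +, a}
FIRST(Y) = {a}
FOLLOW(S) = {$, *}
FOLLOW(X) = {*}
FOLLOW(Y) = {*}
Therefore, FOLLOW(X) = {*}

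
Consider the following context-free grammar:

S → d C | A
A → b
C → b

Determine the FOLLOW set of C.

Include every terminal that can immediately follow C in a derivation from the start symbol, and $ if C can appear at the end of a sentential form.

We compute FOLLOW(C) using the standard algorithm.
FOLLOW(S) starts with {$}.
FIRST(A) = {b}
FIRST(C) = {b}
FIRST(S) = {b, d}
FOLLOW(A) = {$}
FOLLOW(C) = {$}
FOLLOW(S) = {$}
Therefore, FOLLOW(C) = {$}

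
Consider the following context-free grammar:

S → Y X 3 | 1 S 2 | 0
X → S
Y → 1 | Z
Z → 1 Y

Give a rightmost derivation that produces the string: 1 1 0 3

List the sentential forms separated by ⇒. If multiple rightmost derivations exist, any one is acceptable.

S ⇒ Y X 3 ⇒ Y S 3 ⇒ Y 0 3 ⇒ Z 0 3 ⇒ 1 Y 0 3 ⇒ 1 1 0 3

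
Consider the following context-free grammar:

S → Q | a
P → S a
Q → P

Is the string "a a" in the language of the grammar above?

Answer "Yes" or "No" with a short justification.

Yes - a valid derivation exists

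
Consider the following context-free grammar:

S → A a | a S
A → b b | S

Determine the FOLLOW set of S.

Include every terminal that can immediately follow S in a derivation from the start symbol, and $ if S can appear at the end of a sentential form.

We compute FOLLOW(S) using the standard algorithm.
FOLLOW(S) starts with {$}.
FIRST(A) = {a, b}
FIRST(S) = {a, b}
FOLLOW(A) = {a}
FOLLOW(S) = {$, a}
Therefore, FOLLOW(S) = {$, a}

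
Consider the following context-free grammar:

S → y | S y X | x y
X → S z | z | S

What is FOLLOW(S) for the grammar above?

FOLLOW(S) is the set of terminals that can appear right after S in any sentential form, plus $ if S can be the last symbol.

We compute FOLLOW(S) using the standard algorithm.
FOLLOW(S) starts with {$}.
FIRST(S) = {x, y}
FIRST(X) = {x, y, z}
FOLLOW(S) = {$, y, z}
FOLLOW(X) = {$, y, z}
Therefore, FOLLOW(S) = {$, y, z}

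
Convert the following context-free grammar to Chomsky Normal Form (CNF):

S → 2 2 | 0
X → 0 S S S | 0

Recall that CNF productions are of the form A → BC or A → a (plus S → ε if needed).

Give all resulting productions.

T2 → 2; S → 0; T0 → 0; X → 0; S → T2 T2; X → T0 X0; X0 → S X1; X1 → S S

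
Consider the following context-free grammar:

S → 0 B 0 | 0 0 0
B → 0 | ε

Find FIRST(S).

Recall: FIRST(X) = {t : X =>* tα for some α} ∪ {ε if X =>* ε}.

We compute FIRST(S) using the standard algorithm.
FIRST(B) = {0, ε}
FIRST(S) = {0}
Therefore, FIRST(S) = {0}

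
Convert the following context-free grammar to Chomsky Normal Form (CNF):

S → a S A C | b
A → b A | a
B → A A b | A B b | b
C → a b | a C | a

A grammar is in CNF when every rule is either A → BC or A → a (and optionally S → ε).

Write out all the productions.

TA → a; S → b; TB → b; A → a; B → b; C → a; S → TA X0; X0 → S X1; X1 → A C; A → TB A; B → A X2; X2 → A TB; B → A X3; X3 → B TB; C → TA TB; C → TA C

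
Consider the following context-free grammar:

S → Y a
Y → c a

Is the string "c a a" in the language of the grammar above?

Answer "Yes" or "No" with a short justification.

Yes - a valid derivation exists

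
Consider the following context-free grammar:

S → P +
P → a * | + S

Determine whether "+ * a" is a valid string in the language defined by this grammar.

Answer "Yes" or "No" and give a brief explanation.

No - no valid derivation exists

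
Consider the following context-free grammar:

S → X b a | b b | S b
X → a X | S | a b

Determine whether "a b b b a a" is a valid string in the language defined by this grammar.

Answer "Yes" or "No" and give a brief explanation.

No - no valid derivation exists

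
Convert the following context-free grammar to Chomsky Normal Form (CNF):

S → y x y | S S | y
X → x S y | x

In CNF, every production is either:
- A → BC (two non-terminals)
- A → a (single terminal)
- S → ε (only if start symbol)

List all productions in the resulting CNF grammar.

TY → y; TX → x; S → y; X → x; S → TY X0; X0 → TX TY; S → S S; X → TX X1; X1 → S TY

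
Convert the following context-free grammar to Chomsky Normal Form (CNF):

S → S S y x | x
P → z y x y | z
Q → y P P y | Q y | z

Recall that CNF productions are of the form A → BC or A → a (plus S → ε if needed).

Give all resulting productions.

TY → y; TX → x; S → x; TZ → z; P → z; Q → z; S → S X0; X0 → S X1; X1 → TY TX; P → TZ X2; X2 → TY X3; X3 → TX TY; Q → TY X4; X4 → P X5; X5 → P TY; Q → Q TY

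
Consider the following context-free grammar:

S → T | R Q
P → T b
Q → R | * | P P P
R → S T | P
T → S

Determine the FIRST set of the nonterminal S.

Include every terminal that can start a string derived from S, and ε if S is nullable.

We compute FIRST(S) using the standard algorithm.
FIRST(P) = {}
FIRST(Q) = {*}
FIRST(R) = {}
FIRST(S) = {}
FIRST(T) = {}
Therefore, FIRST(S) = {}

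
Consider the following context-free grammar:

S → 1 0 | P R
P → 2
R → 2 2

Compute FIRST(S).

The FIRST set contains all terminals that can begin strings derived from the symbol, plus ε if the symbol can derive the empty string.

We compute FIRST(S) using the standard algorithm.
FIRST(P) = {2}
FIRST(R) = {2}
FIRST(S) = {1, 2}
Therefore, FIRST(S) = {1, 2}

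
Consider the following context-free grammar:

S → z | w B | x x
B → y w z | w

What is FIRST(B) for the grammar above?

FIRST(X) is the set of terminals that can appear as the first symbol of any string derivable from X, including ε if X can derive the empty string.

We compute FIRST(B) using the standard algorithm.
FIRST(B) = {w, y}
FIRST(S) = {w, x, z}
Therefore, FIRST(B) = {w, y}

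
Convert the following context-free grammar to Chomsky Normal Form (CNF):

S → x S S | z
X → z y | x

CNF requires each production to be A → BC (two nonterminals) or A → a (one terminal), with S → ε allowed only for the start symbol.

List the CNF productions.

TX → x; S → z; TZ → z; TY → y; X → x; S → TX X0; X0 → S S; X → TZ TY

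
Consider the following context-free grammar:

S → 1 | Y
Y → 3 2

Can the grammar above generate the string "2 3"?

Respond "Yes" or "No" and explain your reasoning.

No - no valid derivation exists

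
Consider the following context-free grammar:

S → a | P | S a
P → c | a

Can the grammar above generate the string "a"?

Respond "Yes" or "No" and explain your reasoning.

Yes - a valid derivation exists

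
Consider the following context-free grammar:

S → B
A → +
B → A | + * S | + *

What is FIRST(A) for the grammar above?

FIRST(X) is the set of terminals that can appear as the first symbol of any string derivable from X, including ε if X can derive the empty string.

We compute FIRST(A) using the standard algorithm.
FIRST(A) = {+}
FIRST(B) = {+}
FIRST(S) = {+}
Therefore, FIRST(A) = {+}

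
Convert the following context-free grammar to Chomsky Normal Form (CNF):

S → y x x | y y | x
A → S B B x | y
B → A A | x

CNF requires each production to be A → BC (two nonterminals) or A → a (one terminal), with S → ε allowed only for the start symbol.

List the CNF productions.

TY → y; TX → x; S → x; A → y; B → x; S → TY X0; X0 → TX TX; S → TY TY; A → S X1; X1 → B X2; X2 → B TX; B → A A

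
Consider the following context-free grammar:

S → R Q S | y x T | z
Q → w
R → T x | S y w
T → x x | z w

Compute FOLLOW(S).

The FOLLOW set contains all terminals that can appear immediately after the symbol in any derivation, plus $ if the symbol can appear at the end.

We compute FOLLOW(S) using the standard algorithm.
FOLLOW(S) starts with {$}.
FIRST(Q) = {w}
FIRST(R) = {x, y, z}
FIRST(S) = {x, y, z}
FIRST(T) = {x, z}
FOLLOW(Q) = {x, y, z}
FOLLOW(R) = {w}
FOLLOW(S) = {$, y}
FOLLOW(T) = {$, x, y}
Therefore, FOLLOW(S) = {$, y}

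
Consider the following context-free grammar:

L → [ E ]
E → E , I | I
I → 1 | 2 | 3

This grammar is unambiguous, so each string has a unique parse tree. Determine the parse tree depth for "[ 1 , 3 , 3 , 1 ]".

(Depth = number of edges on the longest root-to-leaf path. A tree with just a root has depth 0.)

6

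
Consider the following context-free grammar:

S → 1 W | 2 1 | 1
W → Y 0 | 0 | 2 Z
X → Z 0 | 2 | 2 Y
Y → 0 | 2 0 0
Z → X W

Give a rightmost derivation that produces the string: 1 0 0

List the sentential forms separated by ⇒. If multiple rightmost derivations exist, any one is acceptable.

S ⇒ 1 W ⇒ 1 Y 0 ⇒ 1 0 0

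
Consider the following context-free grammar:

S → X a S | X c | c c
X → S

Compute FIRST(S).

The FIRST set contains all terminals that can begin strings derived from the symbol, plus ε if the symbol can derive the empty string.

We compute FIRST(S) using the standard algorithm.
FIRST(S) = {c}
FIRST(X) = {c}
Therefore, FIRST(S) = {c}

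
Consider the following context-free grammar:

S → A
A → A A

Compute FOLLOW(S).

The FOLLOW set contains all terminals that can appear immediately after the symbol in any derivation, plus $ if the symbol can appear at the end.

We compute FOLLOW(S) using the standard algorithm.
FOLLOW(S) starts with {$}.
FIRST(A) = {}
FIRST(S) = {}
FOLLOW(A) = {$}
FOLLOW(S) = {$}
Therefore, FOLLOW(S) = {$}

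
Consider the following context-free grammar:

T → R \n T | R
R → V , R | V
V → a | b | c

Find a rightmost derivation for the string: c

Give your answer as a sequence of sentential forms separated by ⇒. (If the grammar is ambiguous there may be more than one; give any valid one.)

T ⇒ R ⇒ V ⇒ c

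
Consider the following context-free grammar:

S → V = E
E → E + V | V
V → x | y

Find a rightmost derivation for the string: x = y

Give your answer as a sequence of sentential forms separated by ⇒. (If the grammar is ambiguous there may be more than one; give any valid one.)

S ⇒ V = E ⇒ V = V ⇒ V = y ⇒ x = y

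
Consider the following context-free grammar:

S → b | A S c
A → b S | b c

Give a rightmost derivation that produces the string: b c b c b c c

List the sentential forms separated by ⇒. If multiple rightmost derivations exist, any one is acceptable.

S ⇒ A S c ⇒ A A S c c ⇒ A A b c c ⇒ A b c b c c ⇒ b c b c b c c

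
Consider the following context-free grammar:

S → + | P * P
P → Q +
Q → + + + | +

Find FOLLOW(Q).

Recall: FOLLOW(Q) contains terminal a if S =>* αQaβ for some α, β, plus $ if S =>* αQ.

We compute FOLLOW(Q) using the standard algorithm.
FOLLOW(S) starts with {$}.
FIRST(P) = {+}
FIRST(Q) = {+}
FIRST(S) = {+}
FOLLOW(P) = {$, *}
FOLLOW(Q) = {+}
FOLLOW(S) = {$}
Therefore, FOLLOW(Q) = {+}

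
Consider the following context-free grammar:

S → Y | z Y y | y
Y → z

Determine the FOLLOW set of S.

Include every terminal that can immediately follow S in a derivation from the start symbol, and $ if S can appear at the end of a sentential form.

We compute FOLLOW(S) using the standard algorithm.
FOLLOW(S) starts with {$}.
FIRST(S) = {y, z}
FIRST(Y) = {z}
FOLLOW(S) = {$}
FOLLOW(Y) = {$, y}
Therefore, FOLLOW(S) = {$}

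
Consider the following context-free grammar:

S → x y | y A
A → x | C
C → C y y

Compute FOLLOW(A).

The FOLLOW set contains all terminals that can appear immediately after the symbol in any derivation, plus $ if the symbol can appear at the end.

We compute FOLLOW(A) using the standard algorithm.
FOLLOW(S) starts with {$}.
FIRST(A) = {x}
FIRST(C) = {}
FIRST(S) = {x, y}
FOLLOW(A) = {$}
FOLLOW(C) = {$, y}
FOLLOW(S) = {$}
Therefore, FOLLOW(A) = {$}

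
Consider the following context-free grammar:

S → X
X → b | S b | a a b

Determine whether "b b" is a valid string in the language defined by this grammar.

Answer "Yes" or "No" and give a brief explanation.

Yes - a valid derivation exists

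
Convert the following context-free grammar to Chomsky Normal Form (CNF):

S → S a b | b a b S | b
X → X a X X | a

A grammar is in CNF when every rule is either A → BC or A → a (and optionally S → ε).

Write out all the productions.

TA → a; TB → b; S → b; X → a; S → S X0; X0 → TA TB; S → TB X1; X1 → TA X2; X2 → TB S; X → X X3; X3 → TA X4; X4 → X X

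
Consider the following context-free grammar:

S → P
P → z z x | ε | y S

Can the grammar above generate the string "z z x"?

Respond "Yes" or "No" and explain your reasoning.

Yes - a valid derivation exists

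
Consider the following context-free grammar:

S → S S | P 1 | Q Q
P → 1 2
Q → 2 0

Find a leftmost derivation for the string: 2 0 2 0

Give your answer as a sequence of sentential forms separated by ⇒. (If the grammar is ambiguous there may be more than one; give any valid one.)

S ⇒ Q Q ⇒ 2 0 Q ⇒ 2 0 2 0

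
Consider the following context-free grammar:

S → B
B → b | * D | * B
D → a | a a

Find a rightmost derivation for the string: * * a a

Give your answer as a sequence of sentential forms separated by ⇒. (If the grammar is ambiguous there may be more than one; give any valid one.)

S ⇒ B ⇒ * B ⇒ * * D ⇒ * * a a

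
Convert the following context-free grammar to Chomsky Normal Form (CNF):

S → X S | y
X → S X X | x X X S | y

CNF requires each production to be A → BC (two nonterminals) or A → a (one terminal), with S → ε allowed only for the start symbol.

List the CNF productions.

S → y; TX → x; X → y; S → X S; X → S X0; X0 → X X; X → TX X1; X1 → X X2; X2 → X S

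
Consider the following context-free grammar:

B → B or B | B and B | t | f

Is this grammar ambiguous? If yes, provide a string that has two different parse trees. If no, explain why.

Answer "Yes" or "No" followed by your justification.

Yes - the string 't and f and f or f and f' has two distinct leftmost derivations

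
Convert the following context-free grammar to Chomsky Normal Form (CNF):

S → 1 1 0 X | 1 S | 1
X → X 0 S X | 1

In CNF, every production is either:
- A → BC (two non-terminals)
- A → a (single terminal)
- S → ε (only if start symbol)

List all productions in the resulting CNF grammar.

T1 → 1; T0 → 0; S → 1; X → 1; S → T1 X0; X0 → T1 X1; X1 → T0 X; S → T1 S; X → X X2; X2 → T0 X3; X3 → S X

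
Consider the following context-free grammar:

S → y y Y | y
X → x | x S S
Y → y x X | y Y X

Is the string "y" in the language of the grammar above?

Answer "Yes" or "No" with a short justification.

Yes - a valid derivation exists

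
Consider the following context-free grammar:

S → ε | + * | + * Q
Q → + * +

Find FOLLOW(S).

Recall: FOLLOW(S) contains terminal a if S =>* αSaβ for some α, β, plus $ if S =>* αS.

We compute FOLLOW(S) using the standard algorithm.
FOLLOW(S) starts with {$}.
FIRST(Q) = {+}
FIRST(S) = {+, ε}
FOLLOW(Q) = {$}
FOLLOW(S) = {$}
Therefore, FOLLOW(S) = {$}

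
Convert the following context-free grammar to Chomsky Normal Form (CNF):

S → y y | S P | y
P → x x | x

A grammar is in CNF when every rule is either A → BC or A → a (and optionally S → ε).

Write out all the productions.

TY → y; S → y; TX → x; P → x; S → TY TY; S → S P; P → TX TX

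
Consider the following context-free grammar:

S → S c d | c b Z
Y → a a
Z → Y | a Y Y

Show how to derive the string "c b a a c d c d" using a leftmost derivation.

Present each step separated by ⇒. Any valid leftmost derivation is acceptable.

S ⇒ S c d ⇒ S c d c d ⇒ c b Z c d c d ⇒ c b Y c d c d ⇒ c b a a c d c d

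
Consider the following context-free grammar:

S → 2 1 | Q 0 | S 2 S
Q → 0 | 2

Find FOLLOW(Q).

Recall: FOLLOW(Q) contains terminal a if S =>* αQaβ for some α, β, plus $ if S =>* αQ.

We compute FOLLOW(Q) using the standard algorithm.
FOLLOW(S) starts with {$}.
FIRST(Q) = {0, 2}
FIRST(S) = {0, 2}
FOLLOW(Q) = {0}
FOLLOW(S) = {$, 2}
Therefore, FOLLOW(Q) = {0}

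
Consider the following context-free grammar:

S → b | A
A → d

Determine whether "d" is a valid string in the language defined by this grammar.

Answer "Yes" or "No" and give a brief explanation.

Yes - a valid derivation exists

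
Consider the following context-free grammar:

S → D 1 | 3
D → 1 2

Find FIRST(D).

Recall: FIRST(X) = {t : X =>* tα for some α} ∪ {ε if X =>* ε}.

We compute FIRST(D) using the standard algorithm.
FIRST(D) = {1}
FIRST(S) = {1, 3}
Therefore, FIRST(D) = {1}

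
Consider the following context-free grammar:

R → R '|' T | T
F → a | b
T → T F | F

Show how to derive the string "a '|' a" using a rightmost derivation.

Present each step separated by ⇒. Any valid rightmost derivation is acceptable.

R ⇒ R '|' T ⇒ R '|' F ⇒ R '|' a ⇒ T '|' a ⇒ F '|' a ⇒ a '|' a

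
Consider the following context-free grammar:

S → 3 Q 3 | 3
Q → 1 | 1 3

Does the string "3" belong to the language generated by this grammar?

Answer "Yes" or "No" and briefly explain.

Yes - a valid derivation exists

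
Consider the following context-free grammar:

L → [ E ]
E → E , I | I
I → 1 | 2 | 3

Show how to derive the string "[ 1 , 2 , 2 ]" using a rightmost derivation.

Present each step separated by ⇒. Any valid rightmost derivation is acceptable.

L ⇒ [ E ] ⇒ [ E , I ] ⇒ [ E , 2 ] ⇒ [ E , I , 2 ] ⇒ [ E , 2 , 2 ] ⇒ [ I , 2 , 2 ] ⇒ [ 1 , 2 , 2 ]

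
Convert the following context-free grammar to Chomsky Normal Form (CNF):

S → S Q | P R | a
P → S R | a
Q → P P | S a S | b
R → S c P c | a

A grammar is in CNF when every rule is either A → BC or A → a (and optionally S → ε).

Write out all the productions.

S → a; P → a; TA → a; Q → b; TC → c; R → a; S → S Q; S → P R; P → S R; Q → P P; Q → S X0; X0 → TA S; R → S X1; X1 → TC X2; X2 → P TC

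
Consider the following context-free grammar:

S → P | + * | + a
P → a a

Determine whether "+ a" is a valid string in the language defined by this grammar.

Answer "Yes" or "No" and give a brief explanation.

Yes - a valid derivation exists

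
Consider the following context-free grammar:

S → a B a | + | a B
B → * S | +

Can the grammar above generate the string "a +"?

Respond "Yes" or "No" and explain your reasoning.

Yes - a valid derivation exists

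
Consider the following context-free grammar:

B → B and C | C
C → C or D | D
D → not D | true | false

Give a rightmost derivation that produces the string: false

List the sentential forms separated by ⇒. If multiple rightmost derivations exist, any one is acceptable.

B ⇒ C ⇒ D ⇒ false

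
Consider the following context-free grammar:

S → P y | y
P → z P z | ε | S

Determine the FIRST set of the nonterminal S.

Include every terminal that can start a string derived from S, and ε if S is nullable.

We compute FIRST(S) using the standard algorithm.
FIRST(P) = {y, z, ε}
FIRST(S) = {y, z}
Therefore, FIRST(S) = {y, z}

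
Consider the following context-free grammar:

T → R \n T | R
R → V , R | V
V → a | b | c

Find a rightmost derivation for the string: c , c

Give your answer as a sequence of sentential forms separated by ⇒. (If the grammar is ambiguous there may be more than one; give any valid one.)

T ⇒ R ⇒ V , R ⇒ V , V ⇒ V , c ⇒ c , c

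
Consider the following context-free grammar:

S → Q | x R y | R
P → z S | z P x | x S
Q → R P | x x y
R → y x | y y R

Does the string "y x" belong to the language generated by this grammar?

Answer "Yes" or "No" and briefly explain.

Yes - a valid derivation exists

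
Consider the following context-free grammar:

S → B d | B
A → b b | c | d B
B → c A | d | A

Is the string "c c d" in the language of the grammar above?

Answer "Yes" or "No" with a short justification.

Yes - a valid derivation exists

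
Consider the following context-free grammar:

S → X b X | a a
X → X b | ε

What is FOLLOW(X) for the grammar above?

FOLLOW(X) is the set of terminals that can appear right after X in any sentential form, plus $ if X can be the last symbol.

We compute FOLLOW(X) using the standard algorithm.
FOLLOW(S) starts with {$}.
FIRST(S) = {a, b}
FIRST(X) = {b, ε}
FOLLOW(S) = {$}
FOLLOW(X) = {$, b}
Therefore, FOLLOW(X) = {$, b}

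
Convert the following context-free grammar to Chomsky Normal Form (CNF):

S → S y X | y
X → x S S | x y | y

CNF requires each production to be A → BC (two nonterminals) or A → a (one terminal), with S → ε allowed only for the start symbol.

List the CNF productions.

TY → y; S → y; TX → x; X → y; S → S X0; X0 → TY X; X → TX X1; X1 → S S; X → TX TY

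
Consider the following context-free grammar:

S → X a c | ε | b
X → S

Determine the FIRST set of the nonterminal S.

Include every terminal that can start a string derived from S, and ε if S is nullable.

We compute FIRST(S) using the standard algorithm.
FIRST(S) = {a, b, ε}
FIRST(X) = {a, b, ε}
Therefore, FIRST(S) = {a, b, ε}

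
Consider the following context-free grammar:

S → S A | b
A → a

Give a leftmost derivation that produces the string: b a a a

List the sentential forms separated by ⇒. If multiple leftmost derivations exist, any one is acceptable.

S ⇒ S A ⇒ S A A ⇒ S A A A ⇒ b A A A ⇒ b a A A ⇒ b a a A ⇒ b a a a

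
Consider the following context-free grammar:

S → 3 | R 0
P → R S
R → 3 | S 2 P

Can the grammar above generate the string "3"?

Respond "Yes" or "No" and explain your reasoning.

Yes - a valid derivation exists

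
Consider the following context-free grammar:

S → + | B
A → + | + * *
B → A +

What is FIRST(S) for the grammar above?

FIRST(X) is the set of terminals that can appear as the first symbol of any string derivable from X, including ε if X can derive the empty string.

We compute FIRST(S) using the standard algorithm.
FIRST(A) = {+}
FIRST(B) = {+}
FIRST(S) = {+}
Therefore, FIRST(S) = {+}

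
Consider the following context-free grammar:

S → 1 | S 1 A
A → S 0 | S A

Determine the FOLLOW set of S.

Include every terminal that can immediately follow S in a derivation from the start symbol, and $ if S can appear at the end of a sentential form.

We compute FOLLOW(S) using the standard algorithm.
FOLLOW(S) starts with {$}.
FIRST(A) = {1}
FIRST(S) = {1}
FOLLOW(A) = {$, 0, 1}
FOLLOW(S) = {$, 0, 1}
Therefore, FOLLOW(S) = {$, 0, 1}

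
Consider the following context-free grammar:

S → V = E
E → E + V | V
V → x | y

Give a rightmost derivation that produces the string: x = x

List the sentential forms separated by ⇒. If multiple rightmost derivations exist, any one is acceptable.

S ⇒ V = E ⇒ V = V ⇒ V = x ⇒ x = x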